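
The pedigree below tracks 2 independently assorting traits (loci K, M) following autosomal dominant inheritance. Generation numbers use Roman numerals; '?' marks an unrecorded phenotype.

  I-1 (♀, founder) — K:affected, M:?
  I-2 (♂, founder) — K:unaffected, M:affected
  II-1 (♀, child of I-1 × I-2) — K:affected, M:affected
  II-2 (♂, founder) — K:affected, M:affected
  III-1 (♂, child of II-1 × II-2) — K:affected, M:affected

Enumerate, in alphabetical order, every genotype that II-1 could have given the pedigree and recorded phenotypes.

K/I-1 aff ·: Kk|KK
K/I-2 un ·: kk
K/II-1 aff I-1×I-2: Kk
K/II-2 aff ·: Kk|KK
K/III-1 aff II-1×II-2: Kk|KK
⇒ K over [I-1,I-2,II-1,II-2,III-1]: 8 consistent
M/I-1 ? ·: mm|Mm|MM
M/I-2 aff ·: Mm|MM
M/II-1 aff I-1×I-2: Mm|MM
M/II-2 aff ·: Mm|MM
M/III-1 aff II-1×II-2: Mm|MM
⇒ M over [I-1,I-2,II-1,II-2,III-1]: 32 consistent

II-1 ∈ {Kk MM, Kk Mm}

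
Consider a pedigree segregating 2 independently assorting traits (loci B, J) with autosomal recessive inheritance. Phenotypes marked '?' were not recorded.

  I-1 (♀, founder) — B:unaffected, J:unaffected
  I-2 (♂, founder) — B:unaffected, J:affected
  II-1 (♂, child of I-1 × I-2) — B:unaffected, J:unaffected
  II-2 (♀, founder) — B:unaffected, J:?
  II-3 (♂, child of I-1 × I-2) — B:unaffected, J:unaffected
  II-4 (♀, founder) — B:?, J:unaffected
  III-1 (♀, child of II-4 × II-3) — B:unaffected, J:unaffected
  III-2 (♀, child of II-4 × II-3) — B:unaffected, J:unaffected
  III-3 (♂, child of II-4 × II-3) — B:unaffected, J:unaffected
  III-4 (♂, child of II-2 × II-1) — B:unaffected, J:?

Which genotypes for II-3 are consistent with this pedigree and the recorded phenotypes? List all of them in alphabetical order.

II-3 ∈ {BB Jj, Bb Jj}

B/I-1 un ·: BB|Bb
B/I-2 un ·: BB|Bb
B/II-1 un I-1×I-2: BB|Bb
B/II-2 un ·: BB|Bb
B/II-3 un I-1×I-2: BB|Bb
B/II-4 ? ·: BB|Bb|bb
B/III-1 un II-4×II-3: BB|Bb
B/III-2 un II-4×II-3: BB|Bb
B/III-3 un II-4×II-3: BB|Bb
B/III-4 un II-2×II-1: BB|Bb
⇒ B over [I-1,I-2,II-1,II-2,II-3,II-4,III-1,III-2,III-3,III-4]: 597 consistent
J/I-1 un ·: JJ|Jj
J/I-2 aff ·: jj
J/II-1 un I-1×I-2: Jj
J/II-2 ? ·: JJ|Jj|jj
J/II-3 un I-1×I-2: Jj
J/II-4 un ·: JJ|Jj
J/III-1 un II-4×II-3: JJ|Jj
J/III-2 un II-4×II-3: JJ|Jj
J/III-3 un II-4×II-3: JJ|Jj
J/III-4 ? II-2×II-1: JJ|Jj|jj
⇒ J over [I-1,I-2,II-1,II-2,II-3,II-4,III-1,III-2,III-3,III-4]: 224 consistent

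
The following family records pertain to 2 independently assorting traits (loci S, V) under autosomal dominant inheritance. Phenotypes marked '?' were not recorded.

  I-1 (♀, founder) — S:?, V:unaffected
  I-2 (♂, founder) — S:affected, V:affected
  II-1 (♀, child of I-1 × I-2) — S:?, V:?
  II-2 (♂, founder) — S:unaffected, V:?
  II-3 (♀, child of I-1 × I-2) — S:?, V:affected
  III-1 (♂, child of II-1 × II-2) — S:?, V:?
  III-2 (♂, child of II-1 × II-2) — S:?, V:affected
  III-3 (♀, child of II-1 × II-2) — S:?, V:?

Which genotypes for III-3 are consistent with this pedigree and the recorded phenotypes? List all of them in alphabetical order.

III-3 ∈ {Ss VV, Ss Vv, Ss vv, ss VV, ss Vv, ss vv}

S/I-1 ? ·: ss|Ss|SS
S/I-2 aff ·: Ss|SS
S/II-1 ? I-1×I-2: ss|Ss|SS
S/II-2 un ·: ss
S/II-3 ? I-1×I-2: ss|Ss|SS
S/III-1 ? II-1×II-2: ss|Ss
S/III-2 ? II-1×II-2: ss|Ss
S/III-3 ? II-1×II-2: ss|Ss
⇒ S over [I-1,I-2,II-1,II-2,II-3,III-1,III-2,III-3]: 93 consistent
V/I-1 un ·: vv
V/I-2 aff ·: Vv|VV
V/II-1 ? I-1×I-2: vv|Vv
V/II-2 ? ·: vv|Vv|VV
V/II-3 aff I-1×I-2: Vv
V/III-1 ? II-1×II-2: vv|Vv|VV
V/III-2 aff II-1×II-2: Vv|VV
V/III-3 ? II-1×II-2: vv|Vv|VV
⇒ V over [I-1,I-2,II-1,II-2,II-3,III-1,III-2,III-3]: 65 consistent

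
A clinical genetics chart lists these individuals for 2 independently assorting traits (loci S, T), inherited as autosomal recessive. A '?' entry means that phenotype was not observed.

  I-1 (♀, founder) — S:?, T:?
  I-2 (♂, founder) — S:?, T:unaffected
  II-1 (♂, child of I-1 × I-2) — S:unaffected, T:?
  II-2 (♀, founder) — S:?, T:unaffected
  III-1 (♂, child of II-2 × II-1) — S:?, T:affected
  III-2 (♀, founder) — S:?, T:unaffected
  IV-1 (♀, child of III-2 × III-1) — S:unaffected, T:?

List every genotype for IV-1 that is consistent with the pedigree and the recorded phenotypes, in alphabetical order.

S/I-1 ? ·: SS|Ss|ss
S/I-2 ? ·: SS|Ss|ss
S/II-1 un I-1×I-2: SS|Ss
S/II-2 ? ·: SS|Ss|ss
S/III-1 ? II-2×II-1: SS|Ss|ss
S/III-2 ? ·: SS|Ss|ss
S/IV-1 un III-2×III-1: SS|Ss
⇒ S over [I-1,I-2,II-1,II-2,III-1,III-2,IV-1]: 261 consistent
T/I-1 ? ·: TT|Tt|tt
T/I-2 un ·: TT|Tt
T/II-1 ? I-1×I-2: Tt|tt
T/II-2 un ·: Tt
T/III-1 aff II-2×II-1: tt
T/III-2 un ·: TT|Tt
T/IV-1 ? III-2×III-1: Tt|tt
⇒ T over [I-1,I-2,II-1,II-2,III-1,III-2,IV-1]: 21 consistent

IV-1 ∈ {SS Tt, SS tt, Ss Tt, Ss tt}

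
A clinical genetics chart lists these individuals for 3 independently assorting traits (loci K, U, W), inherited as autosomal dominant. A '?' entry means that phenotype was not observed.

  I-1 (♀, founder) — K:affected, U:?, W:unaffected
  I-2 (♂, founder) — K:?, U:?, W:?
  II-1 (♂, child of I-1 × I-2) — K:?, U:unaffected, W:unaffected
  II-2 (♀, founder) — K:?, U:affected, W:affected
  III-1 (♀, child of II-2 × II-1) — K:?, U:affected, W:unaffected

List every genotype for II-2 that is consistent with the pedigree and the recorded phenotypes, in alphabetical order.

K/I-1 aff ·: Kk|KK
K/I-2 ? ·: kk|Kk|KK
K/II-1 ? I-1×I-2: kk|Kk|KK
K/II-2 ? ·: kk|Kk|KK
K/III-1 ? II-2×II-1: kk|Kk|KK
⇒ K over [I-1,I-2,II-1,II-2,III-1]: 59 consistent
U/I-1 ? ·: uu|Uu
U/I-2 ? ·: uu|Uu
U/II-1 un I-1×I-2: uu
U/II-2 aff ·: Uu|UU
U/III-1 aff II-2×II-1: Uu
⇒ U over [I-1,I-2,II-1,II-2,III-1]: 8 consistent
W/I-1 un ·: ww
W/I-2 ? ·: ww|Ww
W/II-1 un I-1×I-2: ww
W/II-2 aff ·: Ww
W/III-1 un II-2×II-1: ww
⇒ W over [I-1,I-2,II-1,II-2,III-1]: 2 consistent

II-2 ∈ {KK UU Ww, KK Uu Ww, Kk UU Ww, Kk Uu Ww, kk UU Ww, kk Uu Ww}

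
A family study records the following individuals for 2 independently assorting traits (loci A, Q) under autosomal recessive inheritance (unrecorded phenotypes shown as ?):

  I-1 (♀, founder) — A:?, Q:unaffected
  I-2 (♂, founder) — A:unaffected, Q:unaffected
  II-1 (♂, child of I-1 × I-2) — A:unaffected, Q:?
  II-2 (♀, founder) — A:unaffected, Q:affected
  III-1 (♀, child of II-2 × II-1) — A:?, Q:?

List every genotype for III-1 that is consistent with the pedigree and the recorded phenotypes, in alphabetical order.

III-1 ∈ {AA Qq, AA qq, Aa Qq, Aa qq, aa Qq, aa qq}

A/I-1 ? ·: AA|Aa|aa
A/I-2 un ·: AA|Aa
A/II-1 un I-1×I-2: AA|Aa
A/II-2 un ·: AA|Aa
A/III-1 ? II-2×II-1: AA|Aa|aa
⇒ A over [I-1,I-2,II-1,II-2,III-1]: 37 consistent
Q/I-1 un ·: QQ|Qq
Q/I-2 un ·: QQ|Qq
Q/II-1 ? I-1×I-2: QQ|Qq|qq
Q/II-2 aff ·: qq
Q/III-1 ? II-2×II-1: Qq|qq
⇒ Q over [I-1,I-2,II-1,II-2,III-1]: 11 consistent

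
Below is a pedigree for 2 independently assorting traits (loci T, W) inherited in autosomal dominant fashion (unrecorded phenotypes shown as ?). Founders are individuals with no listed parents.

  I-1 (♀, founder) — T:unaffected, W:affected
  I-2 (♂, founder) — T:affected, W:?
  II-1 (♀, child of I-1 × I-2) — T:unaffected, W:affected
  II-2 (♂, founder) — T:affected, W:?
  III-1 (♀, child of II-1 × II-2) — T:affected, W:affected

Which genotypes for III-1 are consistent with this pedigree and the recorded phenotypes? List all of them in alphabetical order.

T/I-1 un ·: tt
T/I-2 aff ·: Tt
T/II-1 un I-1×I-2: tt
T/II-2 aff ·: Tt|TT
T/III-1 aff II-1×II-2: Tt
⇒ T over [I-1,I-2,II-1,II-2,III-1]: 2 consistent
W/I-1 aff ·: Ww|WW
W/I-2 ? ·: ww|Ww|WW
W/II-1 aff I-1×I-2: Ww|WW
W/II-2 ? ·: ww|Ww|WW
W/III-1 aff II-1×II-2: Ww|WW
⇒ W over [I-1,I-2,II-1,II-2,III-1]: 41 consistent

III-1 ∈ {Tt WW, Tt Ww}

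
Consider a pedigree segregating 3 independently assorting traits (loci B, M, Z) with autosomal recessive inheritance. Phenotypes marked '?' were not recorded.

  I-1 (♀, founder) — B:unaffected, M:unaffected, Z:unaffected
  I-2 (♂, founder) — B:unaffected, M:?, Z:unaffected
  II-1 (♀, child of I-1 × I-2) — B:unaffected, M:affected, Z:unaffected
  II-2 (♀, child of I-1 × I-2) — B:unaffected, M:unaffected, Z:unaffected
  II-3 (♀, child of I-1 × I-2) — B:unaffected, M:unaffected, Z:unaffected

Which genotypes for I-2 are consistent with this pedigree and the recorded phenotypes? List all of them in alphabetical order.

B/I-1 un ·: BB|Bb
B/I-2 un ·: BB|Bb
B/II-1 un I-1×I-2: BB|Bb
B/II-2 un I-1×I-2: BB|Bb
B/II-3 un I-1×I-2: BB|Bb
⇒ B over [I-1,I-2,II-1,II-2,II-3]: 25 consistent
M/I-1 un ·: Mm
M/I-2 ? ·: Mm|mm
M/II-1 aff I-1×I-2: mm
M/II-2 un I-1×I-2: MM|Mm
M/II-3 un I-1×I-2: MM|Mm
⇒ M over [I-1,I-2,II-1,II-2,II-3]: 5 consistent
Z/I-1 un ·: ZZ|Zz
Z/I-2 un ·: ZZ|Zz
Z/II-1 un I-1×I-2: ZZ|Zz
Z/II-2 un I-1×I-2: ZZ|Zz
Z/II-3 un I-1×I-2: ZZ|Zz
⇒ Z over [I-1,I-2,II-1,II-2,II-3]: 25 consistent

I-2 ∈ {BB Mm ZZ, BB Mm Zz, BB mm ZZ, BB mm Zz, Bb Mm ZZ, Bb Mm Zz, Bb mm ZZ, Bb mm Zz}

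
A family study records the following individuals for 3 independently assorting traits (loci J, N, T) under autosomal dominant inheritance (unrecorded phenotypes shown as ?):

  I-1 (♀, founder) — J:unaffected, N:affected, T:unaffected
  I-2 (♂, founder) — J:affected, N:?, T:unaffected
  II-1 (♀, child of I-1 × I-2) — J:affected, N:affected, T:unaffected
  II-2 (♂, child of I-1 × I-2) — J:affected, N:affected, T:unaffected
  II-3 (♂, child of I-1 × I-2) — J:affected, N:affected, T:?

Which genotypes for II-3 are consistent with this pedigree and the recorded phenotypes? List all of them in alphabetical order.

II-3 ∈ {Jj NN tt, Jj Nn tt}

J/I-1 un ·: jj
J/I-2 aff ·: Jj|JJ
J/II-1 aff I-1×I-2: Jj
J/II-2 aff I-1×I-2: Jj
J/II-3 aff I-1×I-2: Jj
⇒ J over [I-1,I-2,II-1,II-2,II-3]: 2 consistent
N/I-1 aff ·: Nn|NN
N/I-2 ? ·: nn|Nn|NN
N/II-1 aff I-1×I-2: Nn|NN
N/II-2 aff I-1×I-2: Nn|NN
N/II-3 aff I-1×I-2: Nn|NN
⇒ N over [I-1,I-2,II-1,II-2,II-3]: 27 consistent
T/I-1 un ·: tt
T/I-2 un ·: tt
T/II-1 un I-1×I-2: tt
T/II-2 un I-1×I-2: tt
T/II-3 ? I-1×I-2: tt
⇒ T over [I-1,I-2,II-1,II-2,II-3]: 1 consistent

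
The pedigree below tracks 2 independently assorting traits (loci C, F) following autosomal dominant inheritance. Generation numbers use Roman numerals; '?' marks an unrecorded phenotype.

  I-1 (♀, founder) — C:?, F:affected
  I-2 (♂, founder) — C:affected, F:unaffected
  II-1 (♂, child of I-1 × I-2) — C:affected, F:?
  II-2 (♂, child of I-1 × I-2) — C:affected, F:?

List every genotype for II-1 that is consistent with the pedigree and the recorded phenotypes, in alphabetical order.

II-1 ∈ {CC Ff, CC ff, Cc Ff, Cc ff}

C/I-1 ? ·: cc|Cc|CC
C/I-2 aff ·: Cc|CC
C/II-1 aff I-1×I-2: Cc|CC
C/II-2 aff I-1×I-2: Cc|CC
⇒ C over [I-1,I-2,II-1,II-2]: 15 consistent
F/I-1 aff ·: Ff|FF
F/I-2 un ·: ff
F/II-1 ? I-1×I-2: ff|Ff
F/II-2 ? I-1×I-2: ff|Ff
⇒ F over [I-1,I-2,II-1,II-2]: 5 consistent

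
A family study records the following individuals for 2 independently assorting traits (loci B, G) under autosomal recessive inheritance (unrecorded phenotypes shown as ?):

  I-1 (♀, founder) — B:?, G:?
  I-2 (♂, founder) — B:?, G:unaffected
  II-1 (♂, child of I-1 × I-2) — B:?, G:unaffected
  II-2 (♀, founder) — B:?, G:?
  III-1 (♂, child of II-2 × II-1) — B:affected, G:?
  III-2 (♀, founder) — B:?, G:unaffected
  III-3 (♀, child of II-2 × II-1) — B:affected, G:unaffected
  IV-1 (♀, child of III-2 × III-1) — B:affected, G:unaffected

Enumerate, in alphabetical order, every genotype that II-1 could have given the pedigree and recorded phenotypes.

II-1 ∈ {Bb GG, Bb Gg, bb GG, bb Gg}

B/I-1 ? ·: BB|Bb|bb
B/I-2 ? ·: BB|Bb|bb
B/II-1 ? I-1×I-2: Bb|bb
B/II-2 ? ·: Bb|bb
B/III-1 aff II-2×II-1: bb
B/III-2 ? ·: Bb|bb
B/III-3 aff II-2×II-1: bb
B/IV-1 aff III-2×III-1: bb
⇒ B over [I-1,I-2,II-1,II-2,III-1,III-2,III-3,IV-1]: 44 consistent
G/I-1 ? ·: GG|Gg|gg
G/I-2 un ·: GG|Gg
G/II-1 un I-1×I-2: GG|Gg
G/II-2 ? ·: GG|Gg|gg
G/III-1 ? II-2×II-1: GG|Gg|gg
G/III-2 un ·: GG|Gg
G/III-3 un II-2×II-1: GG|Gg
G/IV-1 un III-2×III-1: GG|Gg
⇒ G over [I-1,I-2,II-1,II-2,III-1,III-2,III-3,IV-1]: 274 consistent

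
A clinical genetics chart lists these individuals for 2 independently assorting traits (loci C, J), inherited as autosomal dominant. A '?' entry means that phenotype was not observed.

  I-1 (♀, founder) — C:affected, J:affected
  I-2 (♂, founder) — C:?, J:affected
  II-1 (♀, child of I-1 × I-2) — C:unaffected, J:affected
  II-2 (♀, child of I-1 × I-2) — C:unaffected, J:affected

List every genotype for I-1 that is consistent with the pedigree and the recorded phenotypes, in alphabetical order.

C/I-1 aff ·: Cc
C/I-2 ? ·: cc|Cc
C/II-1 un I-1×I-2: cc
C/II-2 un I-1×I-2: cc
⇒ C over [I-1,I-2,II-1,II-2]: 2 consistent
J/I-1 aff ·: Jj|JJ
J/I-2 aff ·: Jj|JJ
J/II-1 aff I-1×I-2: Jj|JJ
J/II-2 aff I-1×I-2: Jj|JJ
⇒ J over [I-1,I-2,II-1,II-2]: 13 consistent

I-1 ∈ {Cc JJ, Cc Jj}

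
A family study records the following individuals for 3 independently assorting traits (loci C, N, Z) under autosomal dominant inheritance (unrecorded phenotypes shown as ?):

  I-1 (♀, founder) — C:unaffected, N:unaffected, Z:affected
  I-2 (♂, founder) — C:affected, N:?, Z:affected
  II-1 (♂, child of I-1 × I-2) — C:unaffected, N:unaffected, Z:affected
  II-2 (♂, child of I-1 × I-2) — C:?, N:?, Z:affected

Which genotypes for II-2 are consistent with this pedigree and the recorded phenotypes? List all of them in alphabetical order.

C/I-1 un ·: cc
C/I-2 aff ·: Cc
C/II-1 un I-1×I-2: cc
C/II-2 ? I-1×I-2: cc|Cc
⇒ C over [I-1,I-2,II-1,II-2]: 2 consistent
N/I-1 un ·: nn
N/I-2 ? ·: nn|Nn
N/II-1 un I-1×I-2: nn
N/II-2 ? I-1×I-2: nn|Nn
⇒ N over [I-1,I-2,II-1,II-2]: 3 consistent
Z/I-1 aff ·: Zz|ZZ
Z/I-2 aff ·: Zz|ZZ
Z/II-1 aff I-1×I-2: Zz|ZZ
Z/II-2 aff I-1×I-2: Zz|ZZ
⇒ Z over [I-1,I-2,II-1,II-2]: 13 consistent

II-2 ∈ {Cc Nn ZZ, Cc Nn Zz, Cc nn ZZ, Cc nn Zz, cc Nn ZZ, cc Nn Zz, cc nn ZZ, cc nn Zz}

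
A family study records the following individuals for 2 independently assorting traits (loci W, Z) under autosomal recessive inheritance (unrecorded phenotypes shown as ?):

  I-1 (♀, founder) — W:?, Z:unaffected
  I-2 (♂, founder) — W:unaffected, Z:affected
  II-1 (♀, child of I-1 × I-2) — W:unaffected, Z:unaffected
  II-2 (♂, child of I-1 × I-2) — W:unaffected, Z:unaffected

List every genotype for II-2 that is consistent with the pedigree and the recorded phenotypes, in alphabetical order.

II-2 ∈ {WW Zz, Ww Zz}

W/I-1 ? ·: WW|Ww|ww
W/I-2 un ·: WW|Ww
W/II-1 un I-1×I-2: WW|Ww
W/II-2 un I-1×I-2: WW|Ww
⇒ W over [I-1,I-2,II-1,II-2]: 15 consistent
Z/I-1 un ·: ZZ|Zz
Z/I-2 aff ·: zz
Z/II-1 un I-1×I-2: Zz
Z/II-2 un I-1×I-2: Zz
⇒ Z over [I-1,I-2,II-1,II-2]: 2 consistent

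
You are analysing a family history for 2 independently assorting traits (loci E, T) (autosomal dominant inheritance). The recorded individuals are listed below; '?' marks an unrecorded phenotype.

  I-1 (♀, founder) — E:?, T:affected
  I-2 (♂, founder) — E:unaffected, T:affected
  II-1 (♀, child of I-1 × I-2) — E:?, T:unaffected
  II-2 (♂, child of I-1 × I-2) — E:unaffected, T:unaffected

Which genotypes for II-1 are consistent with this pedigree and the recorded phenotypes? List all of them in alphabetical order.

II-1 ∈ {Ee tt, ee tt}

E/I-1 ? ·: ee|Ee
E/I-2 un ·: ee
E/II-1 ? I-1×I-2: ee|Ee
E/II-2 un I-1×I-2: ee
⇒ E over [I-1,I-2,II-1,II-2]: 3 consistent
T/I-1 aff ·: Tt
T/I-2 aff ·: Tt
T/II-1 un I-1×I-2: tt
T/II-2 un I-1×I-2: tt
⇒ T over [I-1,I-2,II-1,II-2]: 1 consistent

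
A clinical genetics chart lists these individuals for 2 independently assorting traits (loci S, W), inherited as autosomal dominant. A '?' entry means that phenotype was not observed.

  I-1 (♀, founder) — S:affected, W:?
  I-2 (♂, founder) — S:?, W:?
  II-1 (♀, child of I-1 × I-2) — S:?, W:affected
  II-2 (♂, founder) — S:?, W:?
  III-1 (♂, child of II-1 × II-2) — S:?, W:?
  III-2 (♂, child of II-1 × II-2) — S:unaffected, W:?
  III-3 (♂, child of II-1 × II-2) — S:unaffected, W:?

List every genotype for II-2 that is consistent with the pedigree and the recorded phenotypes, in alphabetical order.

II-2 ∈ {Ss WW, Ss Ww, Ss ww, ss WW, ss Ww, ss ww}

S/I-1 aff ·: Ss|SS
S/I-2 ? ·: ss|Ss|SS
S/II-1 ? I-1×I-2: ss|Ss
S/II-2 ? ·: ss|Ss
S/III-1 ? II-1×II-2: ss|Ss|SS
S/III-2 un II-1×II-2: ss
S/III-3 un II-1×II-2: ss
⇒ S over [I-1,I-2,II-1,II-2,III-1,III-2,III-3]: 31 consistent
W/I-1 ? ·: ww|Ww|WW
W/I-2 ? ·: ww|Ww|WW
W/II-1 aff I-1×I-2: Ww|WW
W/II-2 ? ·: ww|Ww|WW
W/III-1 ? II-1×II-2: ww|Ww|WW
W/III-2 ? II-1×II-2: ww|Ww|WW
W/III-3 ? II-1×II-2: ww|Ww|WW
⇒ W over [I-1,I-2,II-1,II-2,III-1,III-2,III-3]: 341 consistent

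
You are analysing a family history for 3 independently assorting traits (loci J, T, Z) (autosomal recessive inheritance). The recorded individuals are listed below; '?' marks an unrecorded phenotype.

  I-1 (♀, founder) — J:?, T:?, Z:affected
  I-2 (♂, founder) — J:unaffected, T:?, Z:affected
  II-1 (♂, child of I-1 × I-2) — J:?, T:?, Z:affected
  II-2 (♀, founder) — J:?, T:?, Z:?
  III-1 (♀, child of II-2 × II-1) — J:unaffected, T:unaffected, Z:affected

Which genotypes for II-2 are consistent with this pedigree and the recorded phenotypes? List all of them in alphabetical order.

J/I-1 ? ·: JJ|Jj|jj
J/I-2 un ·: JJ|Jj
J/II-1 ? I-1×I-2: JJ|Jj|jj
J/II-2 ? ·: JJ|Jj|jj
J/III-1 un II-2×II-1: JJ|Jj
⇒ J over [I-1,I-2,II-1,II-2,III-1]: 45 consistent
T/I-1 ? ·: TT|Tt|tt
T/I-2 ? ·: TT|Tt|tt
T/II-1 ? I-1×I-2: TT|Tt|tt
T/II-2 ? ·: TT|Tt|tt
T/III-1 un II-2×II-1: TT|Tt
⇒ T over [I-1,I-2,II-1,II-2,III-1]: 59 consistent
Z/I-1 aff ·: zz
Z/I-2 aff ·: zz
Z/II-1 aff I-1×I-2: zz
Z/II-2 ? ·: Zz|zz
Z/III-1 aff II-2×II-1: zz
⇒ Z over [I-1,I-2,II-1,II-2,III-1]: 2 consistent

II-2 ∈ {JJ TT Zz, JJ TT zz, JJ Tt Zz, JJ Tt zz, JJ tt Zz, JJ tt zz, Jj TT Zz, Jj TT zz, Jj Tt Zz, Jj Tt zz, Jj tt Zz, Jj tt zz, jj TT Zz, jj TT zz, jj Tt Zz, jj Tt zz, jj tt Zz, jj tt zz}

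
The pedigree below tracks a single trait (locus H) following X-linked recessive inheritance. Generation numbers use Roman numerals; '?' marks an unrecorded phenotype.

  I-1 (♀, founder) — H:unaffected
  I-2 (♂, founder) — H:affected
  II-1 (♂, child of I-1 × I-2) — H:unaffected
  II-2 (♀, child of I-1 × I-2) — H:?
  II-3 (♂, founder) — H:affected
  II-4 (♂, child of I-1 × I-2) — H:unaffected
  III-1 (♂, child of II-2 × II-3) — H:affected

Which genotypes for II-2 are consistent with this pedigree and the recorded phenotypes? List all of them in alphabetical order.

H/I-1 un ·: X^HX^H|X^HX^h
H/I-2 aff ·: X^hY
H/II-1 un I-1×I-2: X^HY
H/II-2 ? I-1×I-2: X^HX^h|X^hX^h
H/II-3 aff ·: X^hY
H/II-4 un I-1×I-2: X^HY
H/III-1 aff II-2×II-3: X^hY
⇒ H over [I-1,I-2,II-1,II-2,II-3,II-4,III-1]: 3 consistent

II-2 ∈ {X^HX^h, X^hX^h}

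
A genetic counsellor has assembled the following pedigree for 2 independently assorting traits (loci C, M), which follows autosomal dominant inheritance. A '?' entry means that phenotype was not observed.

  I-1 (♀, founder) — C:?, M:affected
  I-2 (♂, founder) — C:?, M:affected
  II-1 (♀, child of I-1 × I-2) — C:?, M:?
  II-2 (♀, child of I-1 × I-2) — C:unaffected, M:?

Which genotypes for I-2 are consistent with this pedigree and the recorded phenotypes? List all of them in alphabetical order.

I-2 ∈ {Cc MM, Cc Mm, cc MM, cc Mm}

C/I-1 ? ·: cc|Cc
C/I-2 ? ·: cc|Cc
C/II-1 ? I-1×I-2: cc|Cc|CC
C/II-2 un I-1×I-2: cc
⇒ C over [I-1,I-2,II-1,II-2]: 8 consistent
M/I-1 aff ·: Mm|MM
M/I-2 aff ·: Mm|MM
M/II-1 ? I-1×I-2: mm|Mm|MM
M/II-2 ? I-1×I-2: mm|Mm|MM
⇒ M over [I-1,I-2,II-1,II-2]: 18 consistent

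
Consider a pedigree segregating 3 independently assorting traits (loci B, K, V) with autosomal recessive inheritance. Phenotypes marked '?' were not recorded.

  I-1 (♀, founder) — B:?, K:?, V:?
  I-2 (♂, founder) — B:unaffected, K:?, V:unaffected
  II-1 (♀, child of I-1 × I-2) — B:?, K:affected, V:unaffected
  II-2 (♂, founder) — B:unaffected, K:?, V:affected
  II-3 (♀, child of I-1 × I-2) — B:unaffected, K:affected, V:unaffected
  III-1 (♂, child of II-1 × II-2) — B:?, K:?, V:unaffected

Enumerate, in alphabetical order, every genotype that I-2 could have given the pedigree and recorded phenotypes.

I-2 ∈ {BB Kk VV, BB Kk Vv, BB kk VV, BB kk Vv, Bb Kk VV, Bb Kk Vv, Bb kk VV, Bb kk Vv}

B/I-1 ? ·: BB|Bb|bb
B/I-2 un ·: BB|Bb
B/II-1 ? I-1×I-2: BB|Bb|bb
B/II-2 un ·: BB|Bb
B/II-3 un I-1×I-2: BB|Bb
B/III-1 ? II-1×II-2: BB|Bb|bb
⇒ B over [I-1,I-2,II-1,II-2,II-3,III-1]: 70 consistent
K/I-1 ? ·: Kk|kk
K/I-2 ? ·: Kk|kk
K/II-1 aff I-1×I-2: kk
K/II-2 ? ·: KK|Kk|kk
K/II-3 aff I-1×I-2: kk
K/III-1 ? II-1×II-2: Kk|kk
⇒ K over [I-1,I-2,II-1,II-2,II-3,III-1]: 16 consistent
V/I-1 ? ·: VV|Vv|vv
V/I-2 un ·: VV|Vv
V/II-1 un I-1×I-2: VV|Vv
V/II-2 aff ·: vv
V/II-3 un I-1×I-2: VV|Vv
V/III-1 un II-1×II-2: Vv
⇒ V over [I-1,I-2,II-1,II-2,II-3,III-1]: 15 consistent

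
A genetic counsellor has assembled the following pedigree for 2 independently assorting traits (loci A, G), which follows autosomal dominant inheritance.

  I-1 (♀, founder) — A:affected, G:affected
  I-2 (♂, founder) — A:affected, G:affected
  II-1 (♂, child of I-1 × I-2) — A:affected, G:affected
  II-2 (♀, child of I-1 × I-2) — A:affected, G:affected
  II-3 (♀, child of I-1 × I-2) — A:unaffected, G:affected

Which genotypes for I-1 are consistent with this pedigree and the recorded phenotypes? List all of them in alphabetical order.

A/I-1 aff ·: Aa
A/I-2 aff ·: Aa
A/II-1 aff I-1×I-2: Aa|AA
A/II-2 aff I-1×I-2: Aa|AA
A/II-3 un I-1×I-2: aa
⇒ A over [I-1,I-2,II-1,II-2,II-3]: 4 consistent
G/I-1 aff ·: Gg|GG
G/I-2 aff ·: Gg|GG
G/II-1 aff I-1×I-2: Gg|GG
G/II-2 aff I-1×I-2: Gg|GG
G/II-3 aff I-1×I-2: Gg|GG
⇒ G over [I-1,I-2,II-1,II-2,II-3]: 25 consistent

I-1 ∈ {Aa GG, Aa Gg}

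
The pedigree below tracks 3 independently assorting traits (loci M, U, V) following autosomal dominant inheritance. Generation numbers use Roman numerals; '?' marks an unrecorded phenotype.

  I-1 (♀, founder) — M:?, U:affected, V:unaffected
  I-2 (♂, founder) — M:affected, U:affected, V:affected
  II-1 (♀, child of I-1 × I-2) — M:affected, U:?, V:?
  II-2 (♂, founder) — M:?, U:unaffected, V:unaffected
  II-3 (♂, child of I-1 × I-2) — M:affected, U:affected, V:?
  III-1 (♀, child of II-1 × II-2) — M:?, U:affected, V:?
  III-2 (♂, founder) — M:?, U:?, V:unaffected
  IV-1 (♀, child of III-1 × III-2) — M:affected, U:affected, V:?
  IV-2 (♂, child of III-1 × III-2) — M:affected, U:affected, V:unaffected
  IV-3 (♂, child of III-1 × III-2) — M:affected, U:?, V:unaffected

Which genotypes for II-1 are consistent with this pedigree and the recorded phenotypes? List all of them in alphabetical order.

M/I-1 ? ·: mm|Mm|MM
M/I-2 aff ·: Mm|MM
M/II-1 aff I-1×I-2: Mm|MM
M/II-2 ? ·: mm|Mm|MM
M/II-3 aff I-1×I-2: Mm|MM
M/III-1 ? II-1×II-2: mm|Mm|MM
M/III-2 ? ·: mm|Mm|MM
M/IV-1 aff III-1×III-2: Mm|MM
M/IV-2 aff III-1×III-2: Mm|MM
M/IV-3 aff III-1×III-2: Mm|MM
⇒ M over [I-1,I-2,II-1,II-2,II-3,III-1,III-2,IV-1,IV-2,IV-3]: 978 consistent
U/I-1 aff ·: Uu|UU
U/I-2 aff ·: Uu|UU
U/II-1 ? I-1×I-2: Uu|UU
U/II-2 un ·: uu
U/II-3 aff I-1×I-2: Uu|UU
U/III-1 aff II-1×II-2: Uu
U/III-2 ? ·: uu|Uu|UU
U/IV-1 aff III-1×III-2: Uu|UU
U/IV-2 aff III-1×III-2: Uu|UU
U/IV-3 ? III-1×III-2: uu|Uu|UU
⇒ U over [I-1,I-2,II-1,II-2,II-3,III-1,III-2,IV-1,IV-2,IV-3]: 286 consistent
V/I-1 un ·: vv
V/I-2 aff ·: Vv|VV
V/II-1 ? I-1×I-2: vv|Vv
V/II-2 un ·: vv
V/II-3 ? I-1×I-2: vv|Vv
V/III-1 ? II-1×II-2: vv|Vv
V/III-2 un ·: vv
V/IV-1 ? III-1×III-2: vv|Vv
V/IV-2 un III-1×III-2: vv
V/IV-3 un III-1×III-2: vv
⇒ V over [I-1,I-2,II-1,II-2,II-3,III-1,III-2,IV-1,IV-2,IV-3]: 11 consistent

II-1 ∈ {MM UU Vv, MM UU vv, MM Uu Vv, MM Uu vv, Mm UU Vv, Mm UU vv, Mm Uu Vv, Mm Uu vv}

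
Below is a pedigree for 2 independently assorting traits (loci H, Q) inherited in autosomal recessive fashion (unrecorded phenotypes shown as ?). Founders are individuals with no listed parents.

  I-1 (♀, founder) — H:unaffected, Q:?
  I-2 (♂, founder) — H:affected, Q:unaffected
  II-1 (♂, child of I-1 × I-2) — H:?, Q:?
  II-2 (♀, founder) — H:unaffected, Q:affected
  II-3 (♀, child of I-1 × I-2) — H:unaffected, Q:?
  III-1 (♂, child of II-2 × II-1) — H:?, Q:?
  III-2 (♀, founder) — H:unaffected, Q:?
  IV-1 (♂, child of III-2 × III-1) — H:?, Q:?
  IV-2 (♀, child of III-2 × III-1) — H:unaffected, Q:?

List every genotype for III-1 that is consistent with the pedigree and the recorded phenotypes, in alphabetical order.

H/I-1 un ·: HH|Hh
H/I-2 aff ·: hh
H/II-1 ? I-1×I-2: Hh|hh
H/II-2 un ·: HH|Hh
H/II-3 un I-1×I-2: Hh
H/III-1 ? II-2×II-1: HH|Hh|hh
H/III-2 un ·: HH|Hh
H/IV-1 ? III-2×III-1: HH|Hh|hh
H/IV-2 un III-2×III-1: HH|Hh
⇒ H over [I-1,I-2,II-1,II-2,II-3,III-1,III-2,IV-1,IV-2]: 89 consistent
Q/I-1 ? ·: QQ|Qq|qq
Q/I-2 un ·: QQ|Qq
Q/II-1 ? I-1×I-2: QQ|Qq|qq
Q/II-2 aff ·: qq
Q/II-3 ? I-1×I-2: QQ|Qq|qq
Q/III-1 ? II-2×II-1: Qq|qq
Q/III-2 ? ·: QQ|Qq|qq
Q/IV-1 ? III-2×III-1: QQ|Qq|qq
Q/IV-2 ? III-2×III-1: QQ|Qq|qq
⇒ Q over [I-1,I-2,II-1,II-2,II-3,III-1,III-2,IV-1,IV-2]: 396 consistent

III-1 ∈ {HH Qq, HH qq, Hh Qq, Hh qq, hh Qq, hh qq}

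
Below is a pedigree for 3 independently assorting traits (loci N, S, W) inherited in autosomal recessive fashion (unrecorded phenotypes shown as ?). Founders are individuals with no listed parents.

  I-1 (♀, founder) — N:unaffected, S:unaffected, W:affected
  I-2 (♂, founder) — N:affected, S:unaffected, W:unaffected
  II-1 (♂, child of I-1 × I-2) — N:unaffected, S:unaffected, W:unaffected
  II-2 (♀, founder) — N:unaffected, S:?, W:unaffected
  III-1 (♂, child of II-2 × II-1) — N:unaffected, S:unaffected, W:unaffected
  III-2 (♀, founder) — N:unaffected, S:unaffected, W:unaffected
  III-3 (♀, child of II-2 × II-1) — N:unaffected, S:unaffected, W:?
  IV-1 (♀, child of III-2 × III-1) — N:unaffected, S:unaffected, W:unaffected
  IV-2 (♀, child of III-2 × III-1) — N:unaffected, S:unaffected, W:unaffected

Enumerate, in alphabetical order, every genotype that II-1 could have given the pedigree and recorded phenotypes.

N/I-1 un ·: NN|Nn
N/I-2 aff ·: nn
N/II-1 un I-1×I-2: Nn
N/II-2 un ·: NN|Nn
N/III-1 un II-2×II-1: NN|Nn
N/III-2 un ·: NN|Nn
N/III-3 un II-2×II-1: NN|Nn
N/IV-1 un III-2×III-1: NN|Nn
N/IV-2 un III-2×III-1: NN|Nn
⇒ N over [I-1,I-2,II-1,II-2,III-1,III-2,III-3,IV-1,IV-2]: 104 consistent
S/I-1 un ·: SS|Ss
S/I-2 un ·: SS|Ss
S/II-1 un I-1×I-2: SS|Ss
S/II-2 ? ·: SS|Ss|ss
S/III-1 un II-2×II-1: SS|Ss
S/III-2 un ·: SS|Ss
S/III-3 un II-2×II-1: SS|Ss
S/IV-1 un III-2×III-1: SS|Ss
S/IV-2 un III-2×III-1: SS|Ss
⇒ S over [I-1,I-2,II-1,II-2,III-1,III-2,III-3,IV-1,IV-2]: 336 consistent
W/I-1 aff ·: ww
W/I-2 un ·: WW|Ww
W/II-1 un I-1×I-2: Ww
W/II-2 un ·: WW|Ww
W/III-1 un II-2×II-1: WW|Ww
W/III-2 un ·: WW|Ww
W/III-3 ? II-2×II-1: WW|Ww|ww
W/IV-1 un III-2×III-1: WW|Ww
W/IV-2 un III-2×III-1: WW|Ww
⇒ W over [I-1,I-2,II-1,II-2,III-1,III-2,III-3,IV-1,IV-2]: 130 consistent

II-1 ∈ {Nn SS Ww, Nn Ss Ww}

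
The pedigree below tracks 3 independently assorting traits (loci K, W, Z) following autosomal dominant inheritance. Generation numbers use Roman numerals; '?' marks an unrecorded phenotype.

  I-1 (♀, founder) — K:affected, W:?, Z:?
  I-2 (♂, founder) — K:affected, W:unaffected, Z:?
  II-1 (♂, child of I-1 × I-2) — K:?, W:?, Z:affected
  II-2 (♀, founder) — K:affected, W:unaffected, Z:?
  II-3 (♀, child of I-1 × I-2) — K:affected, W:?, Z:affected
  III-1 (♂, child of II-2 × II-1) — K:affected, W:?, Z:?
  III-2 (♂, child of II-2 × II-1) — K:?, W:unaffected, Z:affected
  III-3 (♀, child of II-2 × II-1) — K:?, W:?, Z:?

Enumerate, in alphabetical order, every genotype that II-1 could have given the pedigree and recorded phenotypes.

K/I-1 aff ·: Kk|KK
K/I-2 aff ·: Kk|KK
K/II-1 ? I-1×I-2: kk|Kk|KK
K/II-2 aff ·: Kk|KK
K/II-3 aff I-1×I-2: Kk|KK
K/III-1 aff II-2×II-1: Kk|KK
K/III-2 ? II-2×II-1: kk|Kk|KK
K/III-3 ? II-2×II-1: kk|Kk|KK
⇒ K over [I-1,I-2,II-1,II-2,II-3,III-1,III-2,III-3]: 229 consistent
W/I-1 ? ·: ww|Ww|WW
W/I-2 un ·: ww
W/II-1 ? I-1×I-2: ww|Ww
W/II-2 un ·: ww
W/II-3 ? I-1×I-2: ww|Ww
W/III-1 ? II-2×II-1: ww|Ww
W/III-2 un II-2×II-1: ww
W/III-3 ? II-2×II-1: ww|Ww
⇒ W over [I-1,I-2,II-1,II-2,II-3,III-1,III-2,III-3]: 15 consistent
Z/I-1 ? ·: zz|Zz|ZZ
Z/I-2 ? ·: zz|Zz|ZZ
Z/II-1 aff I-1×I-2: Zz|ZZ
Z/II-2 ? ·: zz|Zz|ZZ
Z/II-3 aff I-1×I-2: Zz|ZZ
Z/III-1 ? II-2×II-1: zz|Zz|ZZ
Z/III-2 aff II-2×II-1: Zz|ZZ
Z/III-3 ? II-2×II-1: zz|Zz|ZZ
⇒ Z over [I-1,I-2,II-1,II-2,II-3,III-1,III-2,III-3]: 370 consistent

II-1 ∈ {KK Ww ZZ, KK Ww Zz, KK ww ZZ, KK ww Zz, Kk Ww ZZ, Kk Ww Zz, Kk ww ZZ, Kk ww Zz, kk Ww ZZ, kk Ww Zz, kk ww ZZ, kk ww Zz}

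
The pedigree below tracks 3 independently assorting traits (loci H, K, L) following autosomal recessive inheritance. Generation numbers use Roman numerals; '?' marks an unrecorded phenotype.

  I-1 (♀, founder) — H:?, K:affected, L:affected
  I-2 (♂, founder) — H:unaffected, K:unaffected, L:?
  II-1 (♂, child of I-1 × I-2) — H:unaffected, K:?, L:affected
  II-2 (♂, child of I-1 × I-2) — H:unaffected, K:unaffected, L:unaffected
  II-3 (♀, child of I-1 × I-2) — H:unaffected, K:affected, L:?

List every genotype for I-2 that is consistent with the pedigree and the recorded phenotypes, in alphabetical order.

I-2 ∈ {HH Kk Ll, Hh Kk Ll}

H/I-1 ? ·: HH|Hh|hh
H/I-2 un ·: HH|Hh
H/II-1 un I-1×I-2: HH|Hh
H/II-2 un I-1×I-2: HH|Hh
H/II-3 un I-1×I-2: HH|Hh
⇒ H over [I-1,I-2,II-1,II-2,II-3]: 27 consistent
K/I-1 aff ·: kk
K/I-2 un ·: Kk
K/II-1 ? I-1×I-2: Kk|kk
K/II-2 un I-1×I-2: Kk
K/II-3 aff I-1×I-2: kk
⇒ K over [I-1,I-2,II-1,II-2,II-3]: 2 consistent
L/I-1 aff ·: ll
L/I-2 ? ·: Ll
L/II-1 aff I-1×I-2: ll
L/II-2 un I-1×I-2: Ll
L/II-3 ? I-1×I-2: Ll|ll
⇒ L over [I-1,I-2,II-1,II-2,II-3]: 2 consistent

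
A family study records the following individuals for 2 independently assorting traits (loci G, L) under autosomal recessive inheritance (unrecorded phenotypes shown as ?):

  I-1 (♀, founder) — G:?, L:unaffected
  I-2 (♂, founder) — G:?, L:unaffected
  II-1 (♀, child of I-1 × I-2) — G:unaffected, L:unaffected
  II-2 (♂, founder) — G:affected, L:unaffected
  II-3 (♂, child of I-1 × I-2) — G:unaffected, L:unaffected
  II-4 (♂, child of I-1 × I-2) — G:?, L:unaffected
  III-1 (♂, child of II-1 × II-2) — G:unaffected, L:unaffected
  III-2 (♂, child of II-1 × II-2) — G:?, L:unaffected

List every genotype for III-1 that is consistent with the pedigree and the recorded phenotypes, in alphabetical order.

III-1 ∈ {Gg LL, Gg Ll}

G/I-1 ? ·: GG|Gg|gg
G/I-2 ? ·: GG|Gg|gg
G/II-1 un I-1×I-2: GG|Gg
G/II-2 aff ·: gg
G/II-3 un I-1×I-2: GG|Gg
G/II-4 ? I-1×I-2: GG|Gg|gg
G/III-1 un II-1×II-2: Gg
G/III-2 ? II-1×II-2: Gg|gg
⇒ G over [I-1,I-2,II-1,II-2,II-3,II-4,III-1,III-2]: 55 consistent
L/I-1 un ·: LL|Ll
L/I-2 un ·: LL|Ll
L/II-1 un I-1×I-2: LL|Ll
L/II-2 un ·: LL|Ll
L/II-3 un I-1×I-2: LL|Ll
L/II-4 un I-1×I-2: LL|Ll
L/III-1 un II-1×II-2: LL|Ll
L/III-2 un II-1×II-2: LL|Ll
⇒ L over [I-1,I-2,II-1,II-2,II-3,II-4,III-1,III-2]: 161 consistent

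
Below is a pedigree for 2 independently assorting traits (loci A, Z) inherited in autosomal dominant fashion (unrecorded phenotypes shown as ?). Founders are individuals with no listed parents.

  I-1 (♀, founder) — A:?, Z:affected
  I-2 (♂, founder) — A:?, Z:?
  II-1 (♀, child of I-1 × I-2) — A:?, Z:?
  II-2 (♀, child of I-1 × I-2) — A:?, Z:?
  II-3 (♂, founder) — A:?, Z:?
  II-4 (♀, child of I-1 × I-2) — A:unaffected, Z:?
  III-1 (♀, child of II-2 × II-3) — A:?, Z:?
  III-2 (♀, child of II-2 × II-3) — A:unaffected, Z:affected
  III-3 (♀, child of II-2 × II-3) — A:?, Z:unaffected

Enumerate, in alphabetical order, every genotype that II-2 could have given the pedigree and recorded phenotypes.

A/I-1 ? ·: aa|Aa
A/I-2 ? ·: aa|Aa
A/II-1 ? I-1×I-2: aa|Aa|AA
A/II-2 ? I-1×I-2: aa|Aa
A/II-3 ? ·: aa|Aa
A/II-4 un I-1×I-2: aa
A/III-1 ? II-2×II-3: aa|Aa|AA
A/III-2 un II-2×II-3: aa
A/III-3 ? II-2×II-3: aa|Aa|AA
⇒ A over [I-1,I-2,II-1,II-2,II-3,II-4,III-1,III-2,III-3]: 131 consistent
Z/I-1 aff ·: Zz|ZZ
Z/I-2 ? ·: zz|Zz|ZZ
Z/II-1 ? I-1×I-2: zz|Zz|ZZ
Z/II-2 ? I-1×I-2: zz|Zz
Z/II-3 ? ·: zz|Zz
Z/II-4 ? I-1×I-2: zz|Zz|ZZ
Z/III-1 ? II-2×II-3: zz|Zz|ZZ
Z/III-2 aff II-2×II-3: Zz|ZZ
Z/III-3 un II-2×II-3: zz
⇒ Z over [I-1,I-2,II-1,II-2,II-3,II-4,III-1,III-2,III-3]: 202 consistent

II-2 ∈ {Aa Zz, Aa zz, aa Zz, aa zz}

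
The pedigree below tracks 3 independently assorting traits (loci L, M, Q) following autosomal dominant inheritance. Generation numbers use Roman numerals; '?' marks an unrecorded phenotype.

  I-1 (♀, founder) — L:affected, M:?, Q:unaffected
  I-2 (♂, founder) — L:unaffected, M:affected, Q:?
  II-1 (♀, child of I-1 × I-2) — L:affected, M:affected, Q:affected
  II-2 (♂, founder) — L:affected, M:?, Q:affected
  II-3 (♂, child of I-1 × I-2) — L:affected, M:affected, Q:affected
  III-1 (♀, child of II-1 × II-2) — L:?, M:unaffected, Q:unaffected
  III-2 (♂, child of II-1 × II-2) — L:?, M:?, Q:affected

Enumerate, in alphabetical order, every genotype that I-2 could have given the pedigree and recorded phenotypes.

I-2 ∈ {ll MM QQ, ll MM Qq, ll Mm QQ, ll Mm Qq}

L/I-1 aff ·: Ll|LL
L/I-2 un ·: ll
L/II-1 aff I-1×I-2: Ll
L/II-2 aff ·: Ll|LL
L/II-3 aff I-1×I-2: Ll
L/III-1 ? II-1×II-2: ll|Ll|LL
L/III-2 ? II-1×II-2: ll|Ll|LL
⇒ L over [I-1,I-2,II-1,II-2,II-3,III-1,III-2]: 26 consistent
M/I-1 ? ·: mm|Mm|MM
M/I-2 aff ·: Mm|MM
M/II-1 aff I-1×I-2: Mm
M/II-2 ? ·: mm|Mm
M/II-3 aff I-1×I-2: Mm|MM
M/III-1 un II-1×II-2: mm
M/III-2 ? II-1×II-2: mm|Mm|MM
⇒ M over [I-1,I-2,II-1,II-2,II-3,III-1,III-2]: 40 consistent
Q/I-1 un ·: qq
Q/I-2 ? ·: Qq|QQ
Q/II-1 aff I-1×I-2: Qq
Q/II-2 aff ·: Qq
Q/II-3 aff I-1×I-2: Qq
Q/III-1 un II-1×II-2: qq
Q/III-2 aff II-1×II-2: Qq|QQ
⇒ Q over [I-1,I-2,II-1,II-2,II-3,III-1,III-2]: 4 consistent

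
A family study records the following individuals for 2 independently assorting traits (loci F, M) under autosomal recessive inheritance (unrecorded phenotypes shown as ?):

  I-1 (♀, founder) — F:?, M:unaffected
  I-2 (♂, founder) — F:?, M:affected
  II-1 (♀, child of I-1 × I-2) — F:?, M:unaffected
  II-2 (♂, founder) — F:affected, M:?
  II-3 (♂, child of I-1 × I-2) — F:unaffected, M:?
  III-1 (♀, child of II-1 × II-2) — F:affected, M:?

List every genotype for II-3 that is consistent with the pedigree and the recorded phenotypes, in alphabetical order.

II-3 ∈ {FF Mm, FF mm, Ff Mm, Ff mm}

F/I-1 ? ·: FF|Ff|ff
F/I-2 ? ·: FF|Ff|ff
F/II-1 ? I-1×I-2: Ff|ff
F/II-2 aff ·: ff
F/II-3 un I-1×I-2: FF|Ff
F/III-1 aff II-1×II-2: ff
⇒ F over [I-1,I-2,II-1,II-2,II-3,III-1]: 14 consistent
M/I-1 un ·: MM|Mm
M/I-2 aff ·: mm
M/II-1 un I-1×I-2: Mm
M/II-2 ? ·: MM|Mm|mm
M/II-3 ? I-1×I-2: Mm|mm
M/III-1 ? II-1×II-2: MM|Mm|mm
⇒ M over [I-1,I-2,II-1,II-2,II-3,III-1]: 21 consistent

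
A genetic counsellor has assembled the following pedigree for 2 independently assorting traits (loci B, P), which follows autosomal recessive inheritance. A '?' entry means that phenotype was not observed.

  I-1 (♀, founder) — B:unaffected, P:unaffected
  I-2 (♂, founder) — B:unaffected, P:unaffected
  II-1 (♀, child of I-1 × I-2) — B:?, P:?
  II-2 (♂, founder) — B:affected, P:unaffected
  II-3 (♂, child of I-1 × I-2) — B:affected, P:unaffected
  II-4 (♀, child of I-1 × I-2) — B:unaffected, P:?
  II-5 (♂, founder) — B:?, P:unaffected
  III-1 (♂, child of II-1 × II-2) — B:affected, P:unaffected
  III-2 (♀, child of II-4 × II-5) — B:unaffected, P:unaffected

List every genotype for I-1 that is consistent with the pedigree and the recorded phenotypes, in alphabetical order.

I-1 ∈ {Bb PP, Bb Pp}

B/I-1 un ·: Bb
B/I-2 un ·: Bb
B/II-1 ? I-1×I-2: Bb|bb
B/II-2 aff ·: bb
B/II-3 aff I-1×I-2: bb
B/II-4 un I-1×I-2: BB|Bb
B/II-5 ? ·: BB|Bb|bb
B/III-1 aff II-1×II-2: bb
B/III-2 un II-4×II-5: BB|Bb
⇒ B over [I-1,I-2,II-1,II-2,II-3,II-4,II-5,III-1,III-2]: 18 consistent
P/I-1 un ·: PP|Pp
P/I-2 un ·: PP|Pp
P/II-1 ? I-1×I-2: PP|Pp|pp
P/II-2 un ·: PP|Pp
P/II-3 un I-1×I-2: PP|Pp
P/II-4 ? I-1×I-2: PP|Pp|pp
P/II-5 un ·: PP|Pp
P/III-1 un II-1×II-2: PP|Pp
P/III-2 un II-4×II-5: PP|Pp
⇒ P over [I-1,I-2,II-1,II-2,II-3,II-4,II-5,III-1,III-2]: 367 consistent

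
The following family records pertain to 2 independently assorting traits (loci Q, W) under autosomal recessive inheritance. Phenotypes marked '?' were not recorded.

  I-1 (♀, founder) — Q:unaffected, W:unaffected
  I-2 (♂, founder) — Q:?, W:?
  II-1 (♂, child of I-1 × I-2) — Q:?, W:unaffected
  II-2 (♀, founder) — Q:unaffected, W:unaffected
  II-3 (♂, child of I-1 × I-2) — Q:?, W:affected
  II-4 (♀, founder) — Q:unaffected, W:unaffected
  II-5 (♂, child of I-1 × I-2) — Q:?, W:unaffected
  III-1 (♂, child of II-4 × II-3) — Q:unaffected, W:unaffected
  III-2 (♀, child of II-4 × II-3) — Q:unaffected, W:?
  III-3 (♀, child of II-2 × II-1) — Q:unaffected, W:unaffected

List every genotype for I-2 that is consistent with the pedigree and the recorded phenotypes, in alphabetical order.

Q/I-1 un ·: QQ|Qq
Q/I-2 ? ·: QQ|Qq|qq
Q/II-1 ? I-1×I-2: QQ|Qq|qq
Q/II-2 un ·: QQ|Qq
Q/II-3 ? I-1×I-2: QQ|Qq|qq
Q/II-4 un ·: QQ|Qq
Q/II-5 ? I-1×I-2: QQ|Qq|qq
Q/III-1 un II-4×II-3: QQ|Qq
Q/III-2 un II-4×II-3: QQ|Qq
Q/III-3 un II-2×II-1: QQ|Qq
⇒ Q over [I-1,I-2,II-1,II-2,II-3,II-4,II-5,III-1,III-2,III-3]: 936 consistent
W/I-1 un ·: Ww
W/I-2 ? ·: Ww|ww
W/II-1 un I-1×I-2: WW|Ww
W/II-2 un ·: WW|Ww
W/II-3 aff I-1×I-2: ww
W/II-4 un ·: WW|Ww
W/II-5 un I-1×I-2: WW|Ww
W/III-1 un II-4×II-3: Ww
W/III-2 ? II-4×II-3: Ww|ww
W/III-3 un II-2×II-1: WW|Ww
⇒ W over [I-1,I-2,II-1,II-2,II-3,II-4,II-5,III-1,III-2,III-3]: 54 consistent

I-2 ∈ {QQ Ww, QQ ww, Qq Ww, Qq ww, qq Ww, qq ww}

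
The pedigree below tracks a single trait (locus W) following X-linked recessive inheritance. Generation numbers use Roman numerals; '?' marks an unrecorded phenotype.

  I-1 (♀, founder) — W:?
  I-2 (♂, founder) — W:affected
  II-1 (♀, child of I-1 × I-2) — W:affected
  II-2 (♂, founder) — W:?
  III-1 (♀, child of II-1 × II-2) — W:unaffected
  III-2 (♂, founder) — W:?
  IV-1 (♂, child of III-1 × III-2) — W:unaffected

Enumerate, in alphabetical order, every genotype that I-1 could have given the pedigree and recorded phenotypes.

I-1 ∈ {X^WX^w, X^wX^w}

W/I-1 ? ·: X^WX^w|X^wX^w
W/I-2 aff ·: X^wY
W/II-1 aff I-1×I-2: X^wX^w
W/II-2 ? ·: X^WY
W/III-1 un II-1×II-2: X^WX^w
W/III-2 ? ·: X^WY|X^wY
W/IV-1 un III-1×III-2: X^WY
⇒ W over [I-1,I-2,II-1,II-2,III-1,III-2,IV-1]: 4 consistent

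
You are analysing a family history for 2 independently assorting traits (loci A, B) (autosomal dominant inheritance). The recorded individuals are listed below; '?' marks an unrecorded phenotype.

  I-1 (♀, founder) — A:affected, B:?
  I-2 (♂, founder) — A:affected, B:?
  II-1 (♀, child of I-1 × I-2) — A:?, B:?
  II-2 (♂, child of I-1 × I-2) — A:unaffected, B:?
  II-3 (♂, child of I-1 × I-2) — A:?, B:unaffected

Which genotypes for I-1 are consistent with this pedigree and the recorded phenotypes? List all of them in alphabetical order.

I-1 ∈ {Aa Bb, Aa bb}

A/I-1 aff ·: Aa
A/I-2 aff ·: Aa
A/II-1 ? I-1×I-2: aa|Aa|AA
A/II-2 un I-1×I-2: aa
A/II-3 ? I-1×I-2: aa|Aa|AA
⇒ A over [I-1,I-2,II-1,II-2,II-3]: 9 consistent
B/I-1 ? ·: bb|Bb
B/I-2 ? ·: bb|Bb
B/II-1 ? I-1×I-2: bb|Bb|BB
B/II-2 ? I-1×I-2: bb|Bb|BB
B/II-3 un I-1×I-2: bb
⇒ B over [I-1,I-2,II-1,II-2,II-3]: 18 consistent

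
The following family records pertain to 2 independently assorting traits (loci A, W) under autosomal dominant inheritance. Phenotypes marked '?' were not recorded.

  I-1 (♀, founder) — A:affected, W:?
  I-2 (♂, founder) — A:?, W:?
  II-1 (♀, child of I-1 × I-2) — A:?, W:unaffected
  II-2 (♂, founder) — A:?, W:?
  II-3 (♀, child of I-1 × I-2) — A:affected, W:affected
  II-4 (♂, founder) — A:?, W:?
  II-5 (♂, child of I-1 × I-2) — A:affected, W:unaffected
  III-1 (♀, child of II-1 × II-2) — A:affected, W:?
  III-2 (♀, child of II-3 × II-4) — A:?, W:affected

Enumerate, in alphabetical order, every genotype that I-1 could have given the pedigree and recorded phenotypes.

I-1 ∈ {AA Ww, AA ww, Aa Ww, Aa ww}

A/I-1 aff ·: Aa|AA
A/I-2 ? ·: aa|Aa|AA
A/II-1 ? I-1×I-2: aa|Aa|AA
A/II-2 ? ·: aa|Aa|AA
A/II-3 aff I-1×I-2: Aa|AA
A/II-4 ? ·: aa|Aa|AA
A/II-5 aff I-1×I-2: Aa|AA
A/III-1 aff II-1×II-2: Aa|AA
A/III-2 ? II-3×II-4: aa|Aa|AA
⇒ A over [I-1,I-2,II-1,II-2,II-3,II-4,II-5,III-1,III-2]: 738 consistent
W/I-1 ? ·: ww|Ww
W/I-2 ? ·: ww|Ww
W/II-1 un I-1×I-2: ww
W/II-2 ? ·: ww|Ww|WW
W/II-3 aff I-1×I-2: Ww|WW
W/II-4 ? ·: ww|Ww|WW
W/II-5 un I-1×I-2: ww
W/III-1 ? II-1×II-2: ww|Ww
W/III-2 aff II-3×II-4: Ww|WW
⇒ W over [I-1,I-2,II-1,II-2,II-3,II-4,II-5,III-1,III-2]: 76 consistent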